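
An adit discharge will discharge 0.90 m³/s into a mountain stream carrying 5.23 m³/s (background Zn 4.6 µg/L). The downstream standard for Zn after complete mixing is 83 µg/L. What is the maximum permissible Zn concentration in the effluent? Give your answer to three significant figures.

539 µg/L

At the limit, (Qr·Cr + Qe·Cₑ)/(Qr + Qe) = 83:
Cₑ = (6.130·83 − 5.230·4.600) / 0.9000 = 538.6 µg/L.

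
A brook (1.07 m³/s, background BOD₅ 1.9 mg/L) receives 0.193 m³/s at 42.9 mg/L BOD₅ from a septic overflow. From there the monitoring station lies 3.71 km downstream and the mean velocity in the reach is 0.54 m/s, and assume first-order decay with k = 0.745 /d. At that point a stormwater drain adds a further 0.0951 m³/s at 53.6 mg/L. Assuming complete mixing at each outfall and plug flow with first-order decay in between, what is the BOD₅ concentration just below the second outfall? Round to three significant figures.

10.9 mg/L

Mixed concentration C = ΣQC/ΣQ = (1.070·1.900 + 0.1930·42.90) / 1.263 = 10.31/1.263 = 8.165 mg/L; combined flow 1.263 m³/s.
Travel time t = 3.71·1000 / 0.54 = 6870 s = 1.908 h.
Decay over the reach: 8.165·exp(−kt) = 8.165·0.9425 = 7.696 mg/L.
Second outfall: C = (1.263·7.696 + 0.09510·53.60)/1.358 = 10.91 mg/L.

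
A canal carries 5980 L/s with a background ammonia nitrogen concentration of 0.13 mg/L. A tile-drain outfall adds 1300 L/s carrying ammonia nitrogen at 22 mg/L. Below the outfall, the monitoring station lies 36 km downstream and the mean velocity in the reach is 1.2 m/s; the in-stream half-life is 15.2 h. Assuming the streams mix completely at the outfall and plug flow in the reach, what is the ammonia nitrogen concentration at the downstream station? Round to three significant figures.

2.76 mg/L

Mass balance: C = (5980·0.1300 + 1300·22.00) / 7280 = 29380/7280 = 4.035 mg/L.
Travel time t = 36·1000 / 1.2 = 30000 s = 8.333 h.
Half-life 15.2 h → k = ln 2 / 15.2 = 0.04560 h⁻¹ = 1.094 d⁻¹.
Applying C = C₀e^(−kt): 4.035 × 0.6839 = 2.760 mg/L.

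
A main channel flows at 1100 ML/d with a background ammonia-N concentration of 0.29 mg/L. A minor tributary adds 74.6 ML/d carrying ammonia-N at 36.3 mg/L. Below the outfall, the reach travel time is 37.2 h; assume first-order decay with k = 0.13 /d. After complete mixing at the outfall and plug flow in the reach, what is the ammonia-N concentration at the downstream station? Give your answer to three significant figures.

2.11 mg/L

Conservation of mass: C = (1100·0.2900 + 74.60·36.30) / 1175 = 3027/1175 = 2.577 mg/L.
After decay, C = 2.577 × e^(−kt) = 2.577 × 0.8175 = 2.107 mg/L.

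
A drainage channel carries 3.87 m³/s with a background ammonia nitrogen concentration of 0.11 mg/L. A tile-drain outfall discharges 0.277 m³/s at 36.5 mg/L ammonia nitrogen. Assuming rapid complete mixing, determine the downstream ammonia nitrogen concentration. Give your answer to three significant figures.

Conservation of mass: C = (3.870·0.1100 + 0.2770·36.50) / 4.147 = 10.54/4.147 = 2.541 mg/L.

2.54 mg/L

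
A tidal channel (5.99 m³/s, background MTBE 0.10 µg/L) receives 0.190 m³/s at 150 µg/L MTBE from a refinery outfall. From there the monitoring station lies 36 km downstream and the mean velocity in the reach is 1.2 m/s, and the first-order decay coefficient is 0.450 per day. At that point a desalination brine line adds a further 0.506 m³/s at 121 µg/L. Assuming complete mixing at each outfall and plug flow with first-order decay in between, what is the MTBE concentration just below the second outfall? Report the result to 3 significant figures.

Conservation of mass: C = (5.990·0.1000 + 0.1900·150.0) / 6.180 = 29.10/6.180 = 4.709 µg/L; combined flow 6.180 m³/s.
Travel time t = 36·1000 / 1.2 = 30000 s = 8.333 h.
First-order decay: C = 4.709·exp(−k·t) = 4.709·0.8553 = 4.027 µg/L.
Second outfall: C = (6.180·4.027 + 0.5060·121.0)/6.686 = 12.88 µg/L.

12.9 µg/L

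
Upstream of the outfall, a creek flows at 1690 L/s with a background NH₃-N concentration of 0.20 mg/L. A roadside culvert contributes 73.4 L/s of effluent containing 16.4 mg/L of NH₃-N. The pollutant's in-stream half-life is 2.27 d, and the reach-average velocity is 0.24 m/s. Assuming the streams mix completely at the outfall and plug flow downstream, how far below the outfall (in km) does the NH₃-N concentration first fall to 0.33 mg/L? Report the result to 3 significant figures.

66.2 km

Flow-weighted average: C = (1690·0.2000 + 73.40·16.40) / 1763 = 1542/1763 = 0.8743 mg/L.
Half-life 2.27 d → k = ln 2 / 2.27 = 0.3054 d⁻¹.
Set 0.8743·exp(−k·t) = 0.33 → t = ln(0.8743/0.33)/k = 275700 s = 76.58 h.
Distance = v·t = 0.24·275700 = 66170 m = 66.17 km.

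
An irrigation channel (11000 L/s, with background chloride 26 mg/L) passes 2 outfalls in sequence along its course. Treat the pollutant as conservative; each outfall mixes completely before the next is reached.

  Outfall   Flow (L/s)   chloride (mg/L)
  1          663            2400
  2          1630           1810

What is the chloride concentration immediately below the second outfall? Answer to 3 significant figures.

After outfall 1: Q = 11000 + 663.0 = 11660 L/s; C = (11000·26.00 + 663.0·2400)/11660 = 161.0 mg/L.
After outfall 2: Q = 11660 + 1630 = 13290 L/s; C = (11660·161.0 + 1630·1810)/13290 = 363.2 mg/L.

363 mg/L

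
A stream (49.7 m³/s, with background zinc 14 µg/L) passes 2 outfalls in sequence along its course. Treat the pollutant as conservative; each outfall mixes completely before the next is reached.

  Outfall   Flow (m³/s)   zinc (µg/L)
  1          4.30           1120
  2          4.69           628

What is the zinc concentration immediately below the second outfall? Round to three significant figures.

Below outfall 1: Q → 54.00 m³/s, C = (49.70·14.00 + 4.300·1120)/54.00 = 102.1 µg/L.
Below outfall 2: Q → 58.69 m³/s, C = (54.00·102.1 + 4.690·628.0)/58.69 = 144.1 µg/L.

144 µg/L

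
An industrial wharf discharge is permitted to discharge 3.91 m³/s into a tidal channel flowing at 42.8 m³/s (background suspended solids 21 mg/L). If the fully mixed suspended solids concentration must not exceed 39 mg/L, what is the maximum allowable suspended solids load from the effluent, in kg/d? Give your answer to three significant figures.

79700 kg/d

Mass balance at the limit: 42.80·21.00 + 3.910·Cₑ = 46.71·39 → Cₑ = 236.0 mg/L.
Load = 3.910 m³/s × 236.0 g/m³ × 86 400 s/d = 79740 kg/d.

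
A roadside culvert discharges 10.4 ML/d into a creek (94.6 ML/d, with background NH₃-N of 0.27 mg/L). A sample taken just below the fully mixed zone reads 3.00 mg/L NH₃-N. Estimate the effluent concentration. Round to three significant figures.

Mass balance: 94.60·0.2700 + 10.40·Cₑ = 105.0·3.000
→ Cₑ = (105.0·3.000 − 94.60·0.2700) / 10.40 = 27.83 mg/L.

27.8 mg/L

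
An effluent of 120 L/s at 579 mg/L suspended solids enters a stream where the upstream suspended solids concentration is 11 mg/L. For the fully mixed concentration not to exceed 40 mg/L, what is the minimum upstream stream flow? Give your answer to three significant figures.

2230 L/s

Set C_mix = 40: (Q·11.00 + 120.0·579.0) / (Q + 120.0) = 40
→ Q = 120.0·(579.0 − 40)/(40 − 11.00) = 2230 L/s.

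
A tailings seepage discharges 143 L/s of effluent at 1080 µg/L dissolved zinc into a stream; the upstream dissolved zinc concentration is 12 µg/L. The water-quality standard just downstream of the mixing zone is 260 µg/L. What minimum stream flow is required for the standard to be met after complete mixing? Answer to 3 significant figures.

Set C_mix = 260: (Q·12.00 + 143.0·1080) / (Q + 143.0) = 260
→ Q = 143.0·(1080 − 260)/(260 − 12.00) = 472.8 L/s.

473 L/s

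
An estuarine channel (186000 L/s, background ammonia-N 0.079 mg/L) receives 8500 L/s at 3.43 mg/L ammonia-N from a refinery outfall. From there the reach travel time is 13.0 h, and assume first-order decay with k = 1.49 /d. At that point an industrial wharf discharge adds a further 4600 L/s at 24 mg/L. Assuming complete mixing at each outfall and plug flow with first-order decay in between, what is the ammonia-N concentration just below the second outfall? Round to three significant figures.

0.653 mg/L

Flow-weighted average: C = (186000·0.07900 + 8500·3.430) / 194500 = 43850/194500 = 0.2254 mg/L; combined flow 194500 L/s.
After decay, C = 0.2254 × e^(−kt) = 0.2254 × 0.4462 = 0.1006 mg/L.
At the second outfall, C = (194500·0.1006 + 4600·24.00) / (194500 + 4600) = 0.6528 mg/L.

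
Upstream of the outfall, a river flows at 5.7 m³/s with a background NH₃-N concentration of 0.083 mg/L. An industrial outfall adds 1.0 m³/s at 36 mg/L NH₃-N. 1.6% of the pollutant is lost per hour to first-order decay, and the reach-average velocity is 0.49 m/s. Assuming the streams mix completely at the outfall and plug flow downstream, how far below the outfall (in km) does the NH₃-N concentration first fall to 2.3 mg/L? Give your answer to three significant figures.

Flow-weighted average: C = (5.700·0.08300 + 1.000·36.00) / 6.700 = 36.47/6.700 = 5.444 mg/L.
1.6%/h lost → k = −ln(1 − 0.016) = 0.01613 h⁻¹.
Set 5.444·exp(−k·t) = 2.3 → t = ln(5.444/2.3)/k = 192300 s = 53.42 h.
Distance = v·t = 0.49·192300 = 94220 m = 94.22 km.

94.2 km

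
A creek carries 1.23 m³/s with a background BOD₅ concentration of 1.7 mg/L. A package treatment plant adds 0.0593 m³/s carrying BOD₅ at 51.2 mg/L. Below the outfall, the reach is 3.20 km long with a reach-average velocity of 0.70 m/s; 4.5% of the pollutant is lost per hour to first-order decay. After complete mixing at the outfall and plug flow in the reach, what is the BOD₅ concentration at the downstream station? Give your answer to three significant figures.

Mixed concentration C = ΣQC/ΣQ = (1.230·1.700 + 0.05930·51.20) / 1.289 = 5.127/1.289 = 3.977 mg/L.
Travel time t = 3.20·1000 / 0.70 = 4571 s = 1.270 h.
4.5%/h lost → k = −ln(1 − 0.045) = 0.04604 h⁻¹.
Decay over the reach: 3.977·exp(−kt) = 3.977·0.9432 = 3.751 mg/L.

3.75 mg/L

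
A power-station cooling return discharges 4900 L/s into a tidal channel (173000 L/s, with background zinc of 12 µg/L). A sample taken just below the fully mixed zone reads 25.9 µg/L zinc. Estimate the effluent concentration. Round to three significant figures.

Mass balance: 173000·12.00 + 4900·Cₑ = 177900·25.90
→ Cₑ = (177900·25.90 − 173000·12.00) / 4900 = 516.7 µg/L.

517 µg/L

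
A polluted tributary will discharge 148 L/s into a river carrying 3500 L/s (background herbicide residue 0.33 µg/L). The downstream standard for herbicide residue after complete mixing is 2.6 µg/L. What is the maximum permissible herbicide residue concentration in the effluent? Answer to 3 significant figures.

At the limit, (Qr·Cr + Qe·Cₑ)/(Qr + Qe) = 2.6:
Cₑ = (3648·2.6 − 3500·0.3300) / 148.0 = 56.28 µg/L.

56.3 µg/L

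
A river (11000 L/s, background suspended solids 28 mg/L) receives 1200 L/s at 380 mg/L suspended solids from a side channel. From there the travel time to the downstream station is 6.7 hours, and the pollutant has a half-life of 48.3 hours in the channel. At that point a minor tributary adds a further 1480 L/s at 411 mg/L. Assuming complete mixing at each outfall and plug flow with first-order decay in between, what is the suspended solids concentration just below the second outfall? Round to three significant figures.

Conservation of mass: C = (11000·28.00 + 1200·380.0) / 12200 = 764000/12200 = 62.62 mg/L; combined flow 12200 L/s.
Half-life 48.3 h → k = ln 2 / 48.3 = 0.01435 h⁻¹ = 0.3444 d⁻¹.
Decay over the reach: 62.62·exp(−kt) = 62.62·0.9083 = 56.88 mg/L.
At the second outfall, C = (12200·56.88 + 1480·411.0) / (12200 + 1480) = 95.19 mg/L.

95.2 mg/L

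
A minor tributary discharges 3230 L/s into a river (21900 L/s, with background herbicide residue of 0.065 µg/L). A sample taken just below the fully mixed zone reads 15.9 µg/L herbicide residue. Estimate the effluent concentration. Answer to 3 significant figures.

123 µg/L

Mass balance: 21900·0.06500 + 3230·Cₑ = 25130·15.90
→ Cₑ = (25130·15.90 − 21900·0.06500) / 3230 = 123.3 µg/L.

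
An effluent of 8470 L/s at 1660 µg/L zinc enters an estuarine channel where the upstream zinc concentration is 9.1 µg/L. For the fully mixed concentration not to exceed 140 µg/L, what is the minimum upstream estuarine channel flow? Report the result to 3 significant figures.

98400 L/s

Set C_mix = 140: (Q·9.100 + 8470·1660) / (Q + 8470) = 140
→ Q = 8470·(1660 − 140)/(140 − 9.100) = 98350 L/s.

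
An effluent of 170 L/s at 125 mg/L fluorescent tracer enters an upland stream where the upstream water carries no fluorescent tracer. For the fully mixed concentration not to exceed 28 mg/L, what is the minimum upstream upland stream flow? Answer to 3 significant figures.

Set C_mix = 28: (Q·0 + 170.0·125.0) / (Q + 170.0) = 28
→ Q = 170.0·(125.0 − 28)/(28 − 0) = 588.9 L/s.

589 L/s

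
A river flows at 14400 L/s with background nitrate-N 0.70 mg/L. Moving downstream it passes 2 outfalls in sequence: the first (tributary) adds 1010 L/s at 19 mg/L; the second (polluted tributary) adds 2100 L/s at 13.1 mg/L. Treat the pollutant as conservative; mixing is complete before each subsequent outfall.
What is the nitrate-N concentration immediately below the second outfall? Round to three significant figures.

3.24 mg/L

Outfall 1: combined Q = 15410 L/s; C = (14400·0.7000 + 1010·19.00)/15410 = 1.899 mg/L.
Outfall 2: combined Q = 17510 L/s; C = (15410·1.899 + 2100·13.10)/17510 = 3.243 mg/L.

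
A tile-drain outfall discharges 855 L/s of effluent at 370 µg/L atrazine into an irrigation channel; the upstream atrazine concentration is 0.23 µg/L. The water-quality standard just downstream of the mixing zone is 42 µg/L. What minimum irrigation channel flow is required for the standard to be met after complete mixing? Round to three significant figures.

6710 L/s

Set C_mix = 42: (Q·0.2300 + 855.0·370.0) / (Q + 855.0) = 42
→ Q = 855.0·(370.0 − 42)/(42 − 0.2300) = 6714 L/s.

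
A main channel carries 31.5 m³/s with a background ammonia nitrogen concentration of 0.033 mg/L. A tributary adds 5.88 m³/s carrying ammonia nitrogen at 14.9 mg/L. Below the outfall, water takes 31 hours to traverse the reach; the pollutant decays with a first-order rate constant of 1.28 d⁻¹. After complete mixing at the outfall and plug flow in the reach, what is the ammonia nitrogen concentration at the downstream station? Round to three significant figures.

After mixing, C = (31.50·0.03300 + 5.880·14.90) / 37.38 = 88.65/37.38 = 2.372 mg/L.
Decay over the reach: 2.372·exp(−kt) = 2.372·0.1914 = 0.4540 mg/L.

0.454 mg/L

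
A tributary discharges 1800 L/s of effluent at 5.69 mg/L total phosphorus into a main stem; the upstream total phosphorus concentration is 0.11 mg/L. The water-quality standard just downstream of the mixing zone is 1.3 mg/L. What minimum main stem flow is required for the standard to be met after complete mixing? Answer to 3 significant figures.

Set C_mix = 1.3: (Q·0.1100 + 1800·5.690) / (Q + 1800) = 1.3
→ Q = 1800·(5.690 − 1.3)/(1.3 − 0.1100) = 6640 L/s.

6640 L/s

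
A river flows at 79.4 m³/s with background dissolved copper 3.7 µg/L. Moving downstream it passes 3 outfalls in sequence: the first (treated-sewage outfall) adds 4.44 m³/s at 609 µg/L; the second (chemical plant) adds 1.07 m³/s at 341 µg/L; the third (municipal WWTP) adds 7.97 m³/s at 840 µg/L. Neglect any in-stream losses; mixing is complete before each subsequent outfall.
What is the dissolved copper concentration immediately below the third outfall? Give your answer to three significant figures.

108 µg/L

Outfall 1: combined Q = 83.84 m³/s; C = (79.40·3.700 + 4.440·609.0)/83.84 = 35.76 µg/L.
Outfall 2: combined Q = 84.91 m³/s; C = (83.84·35.76 + 1.070·341.0)/84.91 = 39.60 µg/L.
Outfall 3: combined Q = 92.88 m³/s; C = (84.91·39.60 + 7.970·840.0)/92.88 = 108.3 µg/L.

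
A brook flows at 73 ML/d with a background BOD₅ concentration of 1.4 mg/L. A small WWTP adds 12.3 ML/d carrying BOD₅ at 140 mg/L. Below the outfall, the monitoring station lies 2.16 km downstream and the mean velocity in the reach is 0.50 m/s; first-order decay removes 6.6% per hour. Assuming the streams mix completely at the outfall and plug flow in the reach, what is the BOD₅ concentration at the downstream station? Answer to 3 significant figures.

Mixed concentration C = ΣQC/ΣQ = (73.00·1.400 + 12.30·140.0) / 85.30 = 1824/85.30 = 21.39 mg/L.
Travel time t = 2.16·1000 / 0.50 = 4320 s = 1.200 h.
6.6%/h lost → k = −ln(1 − 0.066) = 0.06828 h⁻¹.
Decay over the reach: 21.39·exp(−kt) = 21.39·0.9213 = 19.70 mg/L.

19.7 mg/L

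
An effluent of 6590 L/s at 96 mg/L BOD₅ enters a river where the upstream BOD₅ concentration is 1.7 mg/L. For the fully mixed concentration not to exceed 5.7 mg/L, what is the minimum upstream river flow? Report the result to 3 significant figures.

149000 L/s

Set C_mix = 5.7: (Q·1.700 + 6590·96.00) / (Q + 6590) = 5.7
→ Q = 6590·(96.00 − 5.7)/(5.7 − 1.700) = 148800 L/s.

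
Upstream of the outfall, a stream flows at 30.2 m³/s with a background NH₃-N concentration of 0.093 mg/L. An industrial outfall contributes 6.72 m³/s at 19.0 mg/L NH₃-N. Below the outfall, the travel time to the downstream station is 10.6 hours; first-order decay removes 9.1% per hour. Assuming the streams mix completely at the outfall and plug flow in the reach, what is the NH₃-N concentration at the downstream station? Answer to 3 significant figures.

Mixed concentration C = ΣQC/ΣQ = (30.20·0.09300 + 6.720·19.00) / 36.92 = 130.5/36.92 = 3.534 mg/L.
9.1%/h lost → k = −ln(1 − 0.091) = 0.09541 h⁻¹.
Applying C = C₀e^(−kt): 3.534 × 0.3637 = 1.286 mg/L.

1.29 mg/L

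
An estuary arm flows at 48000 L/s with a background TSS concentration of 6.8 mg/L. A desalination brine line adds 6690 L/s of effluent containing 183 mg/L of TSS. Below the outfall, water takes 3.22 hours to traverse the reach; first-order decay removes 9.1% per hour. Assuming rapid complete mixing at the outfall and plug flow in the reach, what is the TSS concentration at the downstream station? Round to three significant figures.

20.9 mg/L

Flow-weighted average: C = (48000·6.800 + 6690·183.0) / 54690 = 1551000/54690 = 28.35 mg/L.
9.1%/h lost → k = −ln(1 − 0.091) = 0.09541 h⁻¹.
Applying C = C₀e^(−kt): 28.35 × 0.7355 = 20.85 mg/L.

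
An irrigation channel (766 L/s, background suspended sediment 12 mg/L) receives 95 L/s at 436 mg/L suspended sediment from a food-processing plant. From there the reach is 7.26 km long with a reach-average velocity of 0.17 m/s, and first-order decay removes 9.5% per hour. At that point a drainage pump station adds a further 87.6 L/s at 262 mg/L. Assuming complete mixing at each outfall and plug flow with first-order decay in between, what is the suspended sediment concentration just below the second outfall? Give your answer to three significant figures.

After mixing, C = (766.0·12.00 + 95.00·436.0) / 861.0 = 50610/861.0 = 58.78 mg/L; combined flow 861.0 L/s.
Travel time t = 7.26·1000 / 0.17 = 42710 s = 11.86 h.
9.5%/h lost → k = −ln(1 − 0.095) = 0.09982 h⁻¹.
Applying C = C₀e^(−kt): 58.78 × 0.3060 = 17.99 mg/L.
Second outfall: C = (861.0·17.99 + 87.60·262.0)/948.6 = 40.52 mg/L.

40.5 mg/L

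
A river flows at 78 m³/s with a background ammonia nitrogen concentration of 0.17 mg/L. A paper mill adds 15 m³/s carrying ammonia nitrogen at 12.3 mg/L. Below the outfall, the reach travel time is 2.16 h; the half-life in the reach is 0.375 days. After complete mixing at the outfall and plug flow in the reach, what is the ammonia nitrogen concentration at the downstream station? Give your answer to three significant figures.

Mass balance: C = (78.00·0.1700 + 15.00·12.30) / 93.00 = 197.8/93.00 = 2.126 mg/L.
Half-life 0.375 d → k = ln 2 / 0.375 = 1.848 d⁻¹.
Applying C = C₀e^(−kt): 2.126 × 0.8467 = 1.801 mg/L.

1.80 mg/L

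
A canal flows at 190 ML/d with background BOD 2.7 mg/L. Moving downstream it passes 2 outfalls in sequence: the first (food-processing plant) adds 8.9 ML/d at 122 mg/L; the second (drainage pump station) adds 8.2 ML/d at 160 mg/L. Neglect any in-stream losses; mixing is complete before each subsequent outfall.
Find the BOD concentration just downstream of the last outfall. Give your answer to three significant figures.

14.1 mg/L

Outfall 1: combined Q = 198.9 ML/d; C = (190.0·2.700 + 8.900·122.0)/198.9 = 8.038 mg/L.
Outfall 2: combined Q = 207.1 ML/d; C = (198.9·8.038 + 8.200·160.0)/207.1 = 14.06 mg/L.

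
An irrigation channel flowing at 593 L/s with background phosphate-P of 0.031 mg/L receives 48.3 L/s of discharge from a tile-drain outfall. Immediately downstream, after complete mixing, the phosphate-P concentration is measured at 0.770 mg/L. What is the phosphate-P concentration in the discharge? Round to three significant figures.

9.84 mg/L

Mass balance: 593.0·0.03100 + 48.30·Cₑ = 641.3·0.7700
→ Cₑ = (641.3·0.7700 − 593.0·0.03100) / 48.30 = 9.843 mg/L.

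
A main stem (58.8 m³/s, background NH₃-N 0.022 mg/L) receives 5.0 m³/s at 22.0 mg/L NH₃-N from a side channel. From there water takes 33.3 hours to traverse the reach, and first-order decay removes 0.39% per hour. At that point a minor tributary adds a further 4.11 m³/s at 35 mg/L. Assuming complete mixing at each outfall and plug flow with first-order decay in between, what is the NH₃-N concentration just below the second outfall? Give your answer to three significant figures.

3.56 mg/L

Flow-weighted average: C = (58.80·0.02200 + 5.000·22.00) / 63.80 = 111.3/63.80 = 1.744 mg/L; combined flow 63.80 m³/s.
0.39%/h lost → k = −ln(1 − 0.0039) = 0.003908 h⁻¹.
First-order decay: C = 1.744·exp(−k·t) = 1.744·0.8780 = 1.532 mg/L.
At the second outfall, C = (63.80·1.532 + 4.110·35.00) / (63.80 + 4.110) = 3.557 mg/L.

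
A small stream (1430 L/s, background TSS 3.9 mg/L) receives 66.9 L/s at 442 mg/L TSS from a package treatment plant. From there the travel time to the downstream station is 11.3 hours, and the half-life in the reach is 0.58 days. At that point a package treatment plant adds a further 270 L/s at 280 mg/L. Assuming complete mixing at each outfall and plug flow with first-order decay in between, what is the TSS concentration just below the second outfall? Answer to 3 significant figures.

54.1 mg/L

Mixed concentration C = ΣQC/ΣQ = (1430·3.900 + 66.90·442.0) / 1497 = 35150/1497 = 23.48 mg/L; combined flow 1497 L/s.
Half-life 0.58 d → k = ln 2 / 0.58 = 1.195 d⁻¹.
Applying C = C₀e^(−kt): 23.48 × 0.5697 = 13.38 mg/L.
At the second outfall, C = (1497·13.38 + 270.0·280.0) / (1497 + 270.0) = 54.12 mg/L.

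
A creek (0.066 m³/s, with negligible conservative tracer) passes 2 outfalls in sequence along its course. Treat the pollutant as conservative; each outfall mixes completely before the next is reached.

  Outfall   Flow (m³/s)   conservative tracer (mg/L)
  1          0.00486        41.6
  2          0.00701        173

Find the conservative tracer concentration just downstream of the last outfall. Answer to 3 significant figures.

After outfall 1: Q = 0.06600 + 0.004860 = 0.07086 m³/s; C = (0.06600·0 + 0.004860·41.60)/0.07086 = 2.853 mg/L.
After outfall 2: Q = 0.07086 + 0.007010 = 0.07787 m³/s; C = (0.07086·2.853 + 0.007010·173.0)/0.07787 = 18.17 mg/L.

18.2 mg/L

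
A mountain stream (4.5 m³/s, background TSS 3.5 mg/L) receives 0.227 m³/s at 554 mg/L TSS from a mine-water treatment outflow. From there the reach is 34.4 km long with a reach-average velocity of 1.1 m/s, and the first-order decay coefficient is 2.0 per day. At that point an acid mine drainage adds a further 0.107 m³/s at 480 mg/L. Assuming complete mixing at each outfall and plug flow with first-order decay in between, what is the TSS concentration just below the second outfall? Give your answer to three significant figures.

24.8 mg/L

Conservation of mass: C = (4.500·3.500 + 0.2270·554.0) / 4.727 = 141.5/4.727 = 29.94 mg/L; combined flow 4.727 m³/s.
Travel time t = 34.4·1000 / 1.1 = 31270 s = 8.687 h.
First-order decay: C = 29.94·exp(−k·t) = 29.94·0.4849 = 14.51 mg/L.
Second outfall: C = (4.727·14.51 + 0.1070·480.0)/4.834 = 24.82 mg/L.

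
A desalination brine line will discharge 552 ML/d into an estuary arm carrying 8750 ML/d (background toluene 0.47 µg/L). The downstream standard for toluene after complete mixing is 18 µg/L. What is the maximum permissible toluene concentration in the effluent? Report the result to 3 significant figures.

At the limit, (Qr·Cr + Qe·Cₑ)/(Qr + Qe) = 18:
Cₑ = (9302·18 − 8750·0.4700) / 552.0 = 295.9 µg/L.

296 µg/L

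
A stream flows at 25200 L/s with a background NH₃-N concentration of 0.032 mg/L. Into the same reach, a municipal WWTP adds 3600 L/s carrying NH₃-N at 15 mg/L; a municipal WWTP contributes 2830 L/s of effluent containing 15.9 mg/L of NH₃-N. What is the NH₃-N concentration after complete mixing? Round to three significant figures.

Flow-weighted average: C = (25200·0.03200 + 3600·15.00 + 2830·15.90) / 31630 = 99800/31630 = 3.155 mg/L.

3.16 mg/L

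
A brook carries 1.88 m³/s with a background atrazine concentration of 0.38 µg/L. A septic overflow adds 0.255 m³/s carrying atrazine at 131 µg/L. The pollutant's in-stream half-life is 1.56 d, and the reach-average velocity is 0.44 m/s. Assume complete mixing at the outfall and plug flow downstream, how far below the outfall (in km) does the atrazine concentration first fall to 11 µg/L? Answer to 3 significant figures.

32.0 km

After mixing, C = (1.880·0.3800 + 0.2550·131.0) / 2.135 = 34.12/2.135 = 15.98 µg/L.
Half-life 1.56 d → k = ln 2 / 1.56 = 0.4443 d⁻¹.
Set 15.98·exp(−k·t) = 11 → t = ln(15.98/11)/k = 72630 s = 20.17 h.
Distance = v·t = 0.44·72630 = 31960 m = 31.96 km.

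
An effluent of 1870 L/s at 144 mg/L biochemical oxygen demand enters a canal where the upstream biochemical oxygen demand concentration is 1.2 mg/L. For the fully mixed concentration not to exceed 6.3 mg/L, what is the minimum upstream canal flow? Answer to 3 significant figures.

Set C_mix = 6.3: (Q·1.200 + 1870·144.0) / (Q + 1870) = 6.3
→ Q = 1870·(144.0 − 6.3)/(6.3 − 1.200) = 50490 L/s.

50500 L/s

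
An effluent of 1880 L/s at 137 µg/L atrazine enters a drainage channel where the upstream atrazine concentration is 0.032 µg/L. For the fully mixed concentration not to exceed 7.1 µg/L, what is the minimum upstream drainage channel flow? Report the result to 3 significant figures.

34600 L/s

Set C_mix = 7.1: (Q·0.03200 + 1880·137.0) / (Q + 1880) = 7.1
→ Q = 1880·(137.0 − 7.1)/(7.1 − 0.03200) = 34550 L/s.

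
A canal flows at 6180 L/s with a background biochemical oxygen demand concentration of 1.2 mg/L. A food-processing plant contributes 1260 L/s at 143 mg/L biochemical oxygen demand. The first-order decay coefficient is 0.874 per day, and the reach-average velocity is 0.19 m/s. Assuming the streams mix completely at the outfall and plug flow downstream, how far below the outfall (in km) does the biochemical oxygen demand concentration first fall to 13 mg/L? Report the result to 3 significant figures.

Flow-weighted average: C = (6180·1.200 + 1260·143.0) / 7440 = 187600/7440 = 25.21 mg/L.
Set 25.21·exp(−k·t) = 13 → t = ln(25.21/13)/k = 65490 s = 18.19 h.
Distance = v·t = 0.19·65490 = 12440 m = 12.44 km.

12.4 km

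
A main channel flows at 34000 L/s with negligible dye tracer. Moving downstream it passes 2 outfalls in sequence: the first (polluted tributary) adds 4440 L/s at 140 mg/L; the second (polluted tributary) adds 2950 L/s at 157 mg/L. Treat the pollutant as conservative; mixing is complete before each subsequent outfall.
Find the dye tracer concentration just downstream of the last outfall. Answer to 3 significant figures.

After outfall 1: Q = 34000 + 4440 = 38440 L/s; C = (34000·0 + 4440·140.0)/38440 = 16.17 mg/L.
After outfall 2: Q = 38440 + 2950 = 41390 L/s; C = (38440·16.17 + 2950·157.0)/41390 = 26.21 mg/L.

26.2 mg/L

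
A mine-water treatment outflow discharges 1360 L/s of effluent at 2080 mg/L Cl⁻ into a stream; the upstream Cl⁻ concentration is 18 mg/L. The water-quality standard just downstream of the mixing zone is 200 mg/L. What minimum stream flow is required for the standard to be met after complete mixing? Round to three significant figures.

14000 L/s

Set C_mix = 200: (Q·18.00 + 1360·2080) / (Q + 1360) = 200
→ Q = 1360·(2080 − 200)/(200 − 18.00) = 14050 L/s.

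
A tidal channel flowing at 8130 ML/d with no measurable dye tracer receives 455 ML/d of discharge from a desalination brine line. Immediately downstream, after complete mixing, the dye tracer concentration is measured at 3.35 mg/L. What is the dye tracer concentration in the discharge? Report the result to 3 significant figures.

Mass balance: 8130·0 + 455.0·Cₑ = 8585·3.350
→ Cₑ = (8585·3.350 − 8130·0) / 455.0 = 63.21 mg/L.

63.2 mg/L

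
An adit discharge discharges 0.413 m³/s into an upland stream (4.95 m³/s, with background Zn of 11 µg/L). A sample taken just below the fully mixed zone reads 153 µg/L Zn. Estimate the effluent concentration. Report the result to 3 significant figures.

Mass balance: 4.950·11.00 + 0.4130·Cₑ = 5.363·153.0
→ Cₑ = (5.363·153.0 − 4.950·11.00) / 0.4130 = 1855 µg/L.

1850 µg/L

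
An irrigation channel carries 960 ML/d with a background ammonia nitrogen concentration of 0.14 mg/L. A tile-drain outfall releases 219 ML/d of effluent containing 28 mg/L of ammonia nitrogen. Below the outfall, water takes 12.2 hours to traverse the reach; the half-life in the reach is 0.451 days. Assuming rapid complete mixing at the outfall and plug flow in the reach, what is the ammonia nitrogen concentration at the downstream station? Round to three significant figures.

2.43 mg/L

After mixing, C = (960.0·0.1400 + 219.0·28.00) / 1179 = 6266/1179 = 5.315 mg/L.
Half-life 0.451 d → k = ln 2 / 0.451 = 1.537 d⁻¹.
Decay over the reach: 5.315·exp(−kt) = 5.315·0.4578 = 2.433 mg/L.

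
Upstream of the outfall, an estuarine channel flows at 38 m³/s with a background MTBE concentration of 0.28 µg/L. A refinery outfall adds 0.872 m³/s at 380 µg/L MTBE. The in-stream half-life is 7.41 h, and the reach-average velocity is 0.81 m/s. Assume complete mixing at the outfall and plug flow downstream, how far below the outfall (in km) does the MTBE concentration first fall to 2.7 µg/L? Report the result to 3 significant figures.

Mixed concentration C = ΣQC/ΣQ = (38.00·0.2800 + 0.8720·380.0) / 38.87 = 342.0/38.87 = 8.798 µg/L.
Half-life 7.41 h → k = ln 2 / 7.41 = 0.09354 h⁻¹ = 2.245 d⁻¹.
Set 8.798·exp(−k·t) = 2.7 → t = ln(8.798/2.7)/k = 45460 s = 12.63 h.
Distance = v·t = 0.81·45460 = 36820 m = 36.82 km.

36.8 km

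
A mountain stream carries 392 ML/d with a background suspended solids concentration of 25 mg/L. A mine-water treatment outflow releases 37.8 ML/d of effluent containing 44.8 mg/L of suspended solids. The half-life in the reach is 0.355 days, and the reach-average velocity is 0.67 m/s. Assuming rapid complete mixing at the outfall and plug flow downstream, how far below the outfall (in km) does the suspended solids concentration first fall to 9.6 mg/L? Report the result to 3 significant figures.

After mixing, C = (392.0·25.00 + 37.80·44.80) / 429.8 = 11490/429.8 = 26.74 mg/L.
Half-life 0.355 d → k = ln 2 / 0.355 = 1.953 d⁻¹.
Set 26.74·exp(−k·t) = 9.6 → t = ln(26.74/9.6)/k = 45330 s = 12.59 h.
Distance = v·t = 0.67·45330 = 30370 m = 30.37 km.

30.4 km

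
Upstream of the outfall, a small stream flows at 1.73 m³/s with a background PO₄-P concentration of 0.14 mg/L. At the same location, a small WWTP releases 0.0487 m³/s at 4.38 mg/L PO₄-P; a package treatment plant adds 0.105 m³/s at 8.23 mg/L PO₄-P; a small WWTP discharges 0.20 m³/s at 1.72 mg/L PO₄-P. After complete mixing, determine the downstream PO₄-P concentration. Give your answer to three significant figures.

0.798 mg/L

Mixed concentration C = ΣQC/ΣQ = (1.730·0.1400 + 0.04870·4.380 + 0.1050·8.230 + 0.2000·1.720) / 2.084 = 1.664/2.084 = 0.7984 mg/L.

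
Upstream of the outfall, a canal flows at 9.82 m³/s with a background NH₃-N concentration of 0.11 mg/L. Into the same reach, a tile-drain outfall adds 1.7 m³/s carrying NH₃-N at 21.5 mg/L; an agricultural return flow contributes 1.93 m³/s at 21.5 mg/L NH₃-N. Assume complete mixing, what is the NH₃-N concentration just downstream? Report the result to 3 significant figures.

5.88 mg/L

Mixed concentration C = ΣQC/ΣQ = (9.820·0.1100 + 1.700·21.50 + 1.930·21.50) / 13.45 = 79.13/13.45 = 5.883 mg/L.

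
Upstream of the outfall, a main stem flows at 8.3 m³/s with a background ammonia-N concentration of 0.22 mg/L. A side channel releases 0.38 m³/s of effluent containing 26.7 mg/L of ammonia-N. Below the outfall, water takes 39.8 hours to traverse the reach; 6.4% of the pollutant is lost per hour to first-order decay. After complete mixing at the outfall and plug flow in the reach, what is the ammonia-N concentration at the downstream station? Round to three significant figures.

0.0992 mg/L

After mixing, C = (8.300·0.2200 + 0.3800·26.70) / 8.680 = 11.97/8.680 = 1.379 mg/L.
6.4%/h lost → k = −ln(1 − 0.064) = 0.06614 h⁻¹.
After decay, C = 1.379 × e^(−kt) = 1.379 × 0.07191 = 0.09918 mg/L.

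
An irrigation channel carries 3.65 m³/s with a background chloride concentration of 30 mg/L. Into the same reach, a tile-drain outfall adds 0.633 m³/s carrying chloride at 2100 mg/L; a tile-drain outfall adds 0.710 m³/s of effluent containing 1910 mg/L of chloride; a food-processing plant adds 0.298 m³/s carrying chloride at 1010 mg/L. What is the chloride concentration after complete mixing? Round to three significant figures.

585 mg/L

Flow-weighted average: C = (3.650·30.00 + 0.6330·2100 + 0.7100·1910 + 0.2980·1010) / 5.291 = 3096/5.291 = 585.1 mg/L.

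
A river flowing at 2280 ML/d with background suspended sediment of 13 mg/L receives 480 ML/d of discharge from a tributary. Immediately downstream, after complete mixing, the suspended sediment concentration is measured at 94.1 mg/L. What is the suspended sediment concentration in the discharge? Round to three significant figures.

479 mg/L

Mass balance: 2280·13.00 + 480.0·Cₑ = 2760·94.10
→ Cₑ = (2760·94.10 − 2280·13.00) / 480.0 = 479.3 mg/L.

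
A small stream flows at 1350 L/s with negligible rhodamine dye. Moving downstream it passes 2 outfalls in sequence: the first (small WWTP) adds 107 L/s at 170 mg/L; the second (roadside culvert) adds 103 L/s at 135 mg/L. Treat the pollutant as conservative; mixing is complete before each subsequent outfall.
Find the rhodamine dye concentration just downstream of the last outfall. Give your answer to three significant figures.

After outfall 1: Q = 1350 + 107.0 = 1457 L/s; C = (1350·0 + 107.0·170.0)/1457 = 12.48 mg/L.
After outfall 2: Q = 1457 + 103.0 = 1560 L/s; C = (1457·12.48 + 103.0·135.0)/1560 = 20.57 mg/L.

20.6 mg/L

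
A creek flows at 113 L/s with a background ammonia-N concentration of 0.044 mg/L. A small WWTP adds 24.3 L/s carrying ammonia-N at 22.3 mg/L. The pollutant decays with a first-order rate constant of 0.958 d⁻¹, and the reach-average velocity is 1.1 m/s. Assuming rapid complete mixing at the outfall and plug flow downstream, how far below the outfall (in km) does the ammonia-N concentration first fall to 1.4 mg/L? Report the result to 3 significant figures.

Conservation of mass: C = (113.0·0.04400 + 24.30·22.30) / 137.3 = 546.9/137.3 = 3.983 mg/L.
Set 3.983·exp(−k·t) = 1.4 → t = ln(3.983/1.4)/k = 94300 s = 26.19 h.
Distance = v·t = 1.1·94300 = 103700 m = 103.7 km.

104 km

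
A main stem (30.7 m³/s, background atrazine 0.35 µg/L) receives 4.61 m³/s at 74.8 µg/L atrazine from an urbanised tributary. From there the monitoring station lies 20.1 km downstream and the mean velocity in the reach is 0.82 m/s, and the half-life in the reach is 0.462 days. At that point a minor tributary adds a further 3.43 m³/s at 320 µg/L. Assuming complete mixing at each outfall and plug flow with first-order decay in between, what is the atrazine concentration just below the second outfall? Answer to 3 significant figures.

Mixed concentration C = ΣQC/ΣQ = (30.70·0.3500 + 4.610·74.80) / 35.31 = 355.6/35.31 = 10.07 µg/L; combined flow 35.31 m³/s.
Travel time t = 20.1·1000 / 0.82 = 24510 s = 6.809 h.
Half-life 0.462 d → k = ln 2 / 0.462 = 1.500 d⁻¹.
Decay over the reach: 10.07·exp(−kt) = 10.07·0.6533 = 6.579 µg/L.
Second outfall: C = (35.31·6.579 + 3.430·320.0)/38.74 = 34.33 µg/L.

34.3 µg/L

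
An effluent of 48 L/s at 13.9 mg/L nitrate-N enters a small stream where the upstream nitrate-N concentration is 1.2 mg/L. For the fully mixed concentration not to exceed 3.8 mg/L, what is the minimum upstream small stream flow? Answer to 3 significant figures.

186 L/s

Set C_mix = 3.8: (Q·1.200 + 48.00·13.90) / (Q + 48.00) = 3.8
→ Q = 48.00·(13.90 − 3.8)/(3.8 − 1.200) = 186.5 L/s.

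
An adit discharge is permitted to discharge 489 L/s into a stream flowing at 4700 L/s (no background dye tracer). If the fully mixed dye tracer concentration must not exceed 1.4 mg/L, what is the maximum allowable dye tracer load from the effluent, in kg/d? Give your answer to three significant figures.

628 kg/d

Mass balance at the limit: 4700·0 + 489.0·Cₑ = 5189·1.4 → Cₑ = 14.86 mg/L.
489.0 L/s = 0.4890 m³/s. Load = 0.4890 m³/s × 14.86 g/m³ × 86 400 s/d = 627.7 kg/d.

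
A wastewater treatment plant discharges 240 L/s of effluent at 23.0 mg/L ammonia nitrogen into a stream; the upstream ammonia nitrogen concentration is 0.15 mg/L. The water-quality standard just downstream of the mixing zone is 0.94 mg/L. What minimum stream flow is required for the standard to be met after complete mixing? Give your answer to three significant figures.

Set C_mix = 0.94: (Q·0.1500 + 240.0·23.00) / (Q + 240.0) = 0.94
→ Q = 240.0·(23.00 − 0.94)/(0.94 − 0.1500) = 6702 L/s.

6700 L/s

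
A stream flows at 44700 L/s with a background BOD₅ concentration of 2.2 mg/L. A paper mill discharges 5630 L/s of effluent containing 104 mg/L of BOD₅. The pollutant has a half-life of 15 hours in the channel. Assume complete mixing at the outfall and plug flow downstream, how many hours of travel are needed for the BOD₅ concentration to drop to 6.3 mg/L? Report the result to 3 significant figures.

16.6 h

Mixed concentration C = ΣQC/ΣQ = (44700·2.200 + 5630·104.0) / 50330 = 683900/50330 = 13.59 mg/L.
Half-life 15 h → k = ln 2 / 15 = 0.04621 h⁻¹ = 1.109 d⁻¹.
13.59·exp(−k·t) = 6.3 → t = ln(13.59/6.3)/k = 59880 s = 16.63 h.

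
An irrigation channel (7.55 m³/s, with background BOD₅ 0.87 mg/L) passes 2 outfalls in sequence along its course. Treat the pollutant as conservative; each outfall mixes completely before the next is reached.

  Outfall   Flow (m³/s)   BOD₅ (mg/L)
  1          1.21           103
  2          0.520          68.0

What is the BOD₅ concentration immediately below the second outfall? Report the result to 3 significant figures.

17.9 mg/L

Outfall 1: combined Q = 8.760 m³/s; C = (7.550·0.8700 + 1.210·103.0)/8.760 = 14.98 mg/L.
Outfall 2: combined Q = 9.280 m³/s; C = (8.760·14.98 + 0.5200·68.00)/9.280 = 17.95 mg/L.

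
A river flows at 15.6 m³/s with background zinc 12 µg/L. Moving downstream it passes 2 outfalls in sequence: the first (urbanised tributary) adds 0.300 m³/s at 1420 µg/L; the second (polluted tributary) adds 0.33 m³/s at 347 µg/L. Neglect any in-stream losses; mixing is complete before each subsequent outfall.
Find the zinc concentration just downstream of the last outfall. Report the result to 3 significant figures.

Outfall 1: combined Q = 15.90 m³/s; C = (15.60·12.00 + 0.3000·1420)/15.90 = 38.57 µg/L.
Outfall 2: combined Q = 16.23 m³/s; C = (15.90·38.57 + 0.3300·347.0)/16.23 = 44.84 µg/L.

44.8 µg/L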